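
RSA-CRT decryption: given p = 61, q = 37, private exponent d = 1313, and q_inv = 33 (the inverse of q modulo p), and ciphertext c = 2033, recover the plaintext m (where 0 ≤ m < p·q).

1351

d_p = d mod (p−1) = 1313 mod 60 = 53; d_q = d mod (q−1) = 17.
m₁ = c^(d_p) mod p: c ≡ 20 (mod 61), and 20^53 mod 61 = 9.
m₂ = c^(d_q) mod q: c ≡ 35 (mod 37), and 35^17 mod 37 = 19.
h = q_inv·(m₁ − m₂) mod p = 33·(9 − 19) mod 61 = 36.
m = m₂ + h·q = 19 + 36·37 = 1351.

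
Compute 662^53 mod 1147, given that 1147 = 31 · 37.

Mod 31: 662 ≡ 11; by Fermat, exponent reduces to 53 mod 30 = 23; 11^23 ≡ 12 (mod 31).
Mod 37: 662 ≡ 33; by Fermat, exponent reduces to 53 mod 36 = 17; 33^17 ≡ 9 (mod 37).
Combine by CRT: x ≡ 12 (mod 31), x ≡ 9 (mod 37) ⇒ x ≡ 601 (mod 1147).

601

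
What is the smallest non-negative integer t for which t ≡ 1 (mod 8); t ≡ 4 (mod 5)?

From t ≡ 1 (mod 8) write t = 1 + 8s. Substituting into t ≡ 4 (mod 5) gives 8s ≡ 3 (mod 5), and since 3⁻¹ ≡ 2 (mod 5), s ≡ 1. Hence t ≡ 1 + 8·1 = 9 (mod 40).

9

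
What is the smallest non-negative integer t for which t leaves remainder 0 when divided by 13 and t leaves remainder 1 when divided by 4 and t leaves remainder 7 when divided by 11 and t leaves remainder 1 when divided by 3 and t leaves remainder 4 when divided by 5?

6409

From t ≡ 0 (mod 13) write t = 0 + 13s. Substituting into t ≡ 1 (mod 4) gives 13s ≡ 1 (mod 4), and since 1⁻¹ ≡ 1 (mod 4), s ≡ 1. Hence t ≡ 0 + 13·1 = 13 (mod 52).
From t ≡ 13 (mod 52) write t = 13 + 52s. Substituting into t ≡ 7 (mod 11) gives 52s ≡ 5 (mod 11), and since 8⁻¹ ≡ 7 (mod 11), s ≡ 2. Hence t ≡ 13 + 52·2 = 117 (mod 572).
From t ≡ 117 (mod 572) write t = 117 + 572s. Substituting into t ≡ 1 (mod 3) gives 572s ≡ 1 (mod 3), and since 2⁻¹ ≡ 2 (mod 3), s ≡ 2. Hence t ≡ 117 + 572·2 = 1261 (mod 1716).
From t ≡ 1261 (mod 1716) write t = 1261 + 1716s. Substituting into t ≡ 4 (mod 5) gives 1716s ≡ 3 (mod 5), and since 1⁻¹ ≡ 1 (mod 5), s ≡ 3. Hence t ≡ 1261 + 1716·3 = 6409 (mod 8580).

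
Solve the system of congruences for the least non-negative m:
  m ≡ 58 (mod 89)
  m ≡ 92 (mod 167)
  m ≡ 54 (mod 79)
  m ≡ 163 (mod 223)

The moduli are pairwise coprime; N = 89·167·79·223 = 261841471.
N/89 = 2942039; 2942039 ≡ 55 (mod 89); 55·34 ≡ 1, so inverse 34.
N/167 = 1567913; 1567913 ≡ 117 (mod 167); 117·10 ≡ 1, so inverse 10.
N/79 = 3314449; 3314449 ≡ 4 (mod 79); 4·20 ≡ 1, so inverse 20.
N/223 = 1174177; 1174177 ≡ 82 (mod 223); 82·68 ≡ 1, so inverse 68.
m ≡ 58·2942039·34 + 92·1567913·10 + 54·3314449·20 + 163·1174177·68 = 23838363656.
23838363656 mod 261841471 = 10789795.

10789795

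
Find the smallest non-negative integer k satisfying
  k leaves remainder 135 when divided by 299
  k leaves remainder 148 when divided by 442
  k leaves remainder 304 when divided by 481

112858

Combine the congruences pairwise.
gcd(299, 442) = 13 and 13 | (148 − 135), so the pair is consistent; merging gives k ≡ 1032 (mod 10166), where 10166 = lcm(299, 442).
gcd(10166, 481) = 13 and 13 | (304 − 1032), so the pair is consistent; merging gives k ≡ 112858 (mod 376142), where 376142 = lcm(10166, 481).
The solution is unique modulo lcm(299, 442, 481) = 376142.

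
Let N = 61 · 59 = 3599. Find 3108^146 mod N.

Mod 61: 3108 ≡ 58; by Fermat, exponent reduces to 146 mod 60 = 26; 58^26 ≡ 58 (mod 61).
Mod 59: 3108 ≡ 40; by Fermat, exponent reduces to 146 mod 58 = 30; 40^30 ≡ 19 (mod 59).
Combine by CRT: x ≡ 58 (mod 61), x ≡ 19 (mod 59) ⇒ x ≡ 668 (mod 3599).

668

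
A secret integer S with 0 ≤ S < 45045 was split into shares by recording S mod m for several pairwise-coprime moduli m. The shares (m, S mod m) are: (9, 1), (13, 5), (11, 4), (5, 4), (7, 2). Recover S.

30529

From S ≡ 1 (mod 9) write S = 1 + 9t. Substituting into S ≡ 5 (mod 13) gives 9t ≡ 4 (mod 13), and since 9⁻¹ ≡ 3 (mod 13), t ≡ 12. Hence S ≡ 1 + 9·12 = 109 (mod 117).
From S ≡ 109 (mod 117) write S = 109 + 117t. Substituting into S ≡ 4 (mod 11) gives 117t ≡ 5 (mod 11), and since 7⁻¹ ≡ 8 (mod 11), t ≡ 7. Hence S ≡ 109 + 117·7 = 928 (mod 1287).
From S ≡ 928 (mod 1287) write S = 928 + 1287t. Substituting into S ≡ 4 (mod 5) gives 1287t ≡ 1 (mod 5), and since 2⁻¹ ≡ 3 (mod 5), t ≡ 3. Hence S ≡ 928 + 1287·3 = 4789 (mod 6435).
From S ≡ 4789 (mod 6435) write S = 4789 + 6435t. Substituting into S ≡ 2 (mod 7) gives 6435t ≡ 1 (mod 7), and since 2⁻¹ ≡ 4 (mod 7), t ≡ 4. Hence S ≡ 4789 + 6435·4 = 30529 (mod 45045).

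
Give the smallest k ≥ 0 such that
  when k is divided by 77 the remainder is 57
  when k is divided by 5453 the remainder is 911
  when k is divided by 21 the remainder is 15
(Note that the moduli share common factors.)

gcd(77, 5453) = 7 and 7 | (911 − 57), so the pair is consistent; merging gives k ≡ 33629 (mod 59983), where 59983 = lcm(77, 5453).
gcd(59983, 21) = 7 and 7 | (15 − 33629), so the pair is consistent; merging gives k ≡ 93612 (mod 179949), where 179949 = lcm(59983, 21).
The solution is unique modulo lcm(77, 5453, 21) = 179949.

93612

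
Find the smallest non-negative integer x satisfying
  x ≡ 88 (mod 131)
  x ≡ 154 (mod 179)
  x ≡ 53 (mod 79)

964248

From x ≡ 88 (mod 131) write x = 88 + 131t. Substituting into x ≡ 154 (mod 179) gives 131t ≡ 66 (mod 179), and since 131⁻¹ ≡ 41 (mod 179), t ≡ 21. Hence x ≡ 88 + 131·21 = 2839 (mod 23449).
From x ≡ 2839 (mod 23449) write x = 2839 + 23449t. Substituting into x ≡ 53 (mod 79) gives 23449t ≡ 58 (mod 79), and since 65⁻¹ ≡ 62 (mod 79), t ≡ 41. Hence x ≡ 2839 + 23449·41 = 964248 (mod 1852471).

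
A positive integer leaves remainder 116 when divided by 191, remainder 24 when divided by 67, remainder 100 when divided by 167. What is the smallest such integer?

1222707

From a ≡ 116 (mod 191) write a = 116 + 191t. Substituting into a ≡ 24 (mod 67) gives 191t ≡ 42 (mod 67), and since 57⁻¹ ≡ 20 (mod 67), t ≡ 36. Hence a ≡ 116 + 191·36 = 6992 (mod 12797).
From a ≡ 6992 (mod 12797) write a = 6992 + 12797t. Substituting into a ≡ 100 (mod 167) gives 12797t ≡ 122 (mod 167), and since 105⁻¹ ≡ 35 (mod 167), t ≡ 95. Hence a ≡ 6992 + 12797·95 = 1222707 (mod 2137099).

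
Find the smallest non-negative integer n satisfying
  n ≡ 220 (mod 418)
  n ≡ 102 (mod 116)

gcd(418, 116) = 2 and 2 | (102 − 220), so the pair is consistent; merging gives n ≡ 22374 (mod 24244), where 24244 = lcm(418, 116).
The solution is unique modulo lcm(418, 116) = 24244.

22374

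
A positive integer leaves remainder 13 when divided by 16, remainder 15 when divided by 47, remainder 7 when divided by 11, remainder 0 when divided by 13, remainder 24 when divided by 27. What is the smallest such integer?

The moduli are pairwise coprime; N = 16·47·11·13·27 = 2903472.
N/16 = 181467; 181467 ≡ 11 (mod 16); 11·3 ≡ 1, so inverse 3.
N/47 = 61776; 61776 ≡ 18 (mod 47); 18·34 ≡ 1, so inverse 34.
N/11 = 263952; 263952 ≡ 7 (mod 11); 7·8 ≡ 1, so inverse 8.
N/13 = 223344; 223344 ≡ 4 (mod 13); 4·10 ≡ 1, so inverse 10.
N/27 = 107536; 107536 ≡ 22 (mod 27); 22·16 ≡ 1, so inverse 16.
t ≡ 13·181467·3 + 15·61776·34 + 7·263952·8 + 0·223344·10 + 24·107536·16 = 94658109.
94658109 mod 2903472 = 1747005.

1747005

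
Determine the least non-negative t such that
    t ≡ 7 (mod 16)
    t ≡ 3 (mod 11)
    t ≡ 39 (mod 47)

1543

From t ≡ 7 (mod 16) write t = 7 + 16s. Substituting into t ≡ 3 (mod 11) gives 16s ≡ 7 (mod 11), and since 5⁻¹ ≡ 9 (mod 11), s ≡ 8. Hence t ≡ 7 + 16·8 = 135 (mod 176).
From t ≡ 135 (mod 176) write t = 135 + 176s. Substituting into t ≡ 39 (mod 47) gives 176s ≡ 45 (mod 47), and since 35⁻¹ ≡ 43 (mod 47), s ≡ 8. Hence t ≡ 135 + 176·8 = 1543 (mod 8272).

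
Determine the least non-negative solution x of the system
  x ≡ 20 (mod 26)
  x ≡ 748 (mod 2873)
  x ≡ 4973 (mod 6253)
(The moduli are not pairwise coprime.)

gcd(26, 2873) = 13 and 13 | (748 − 20), so the pair is consistent; merging gives x ≡ 748 (mod 5746), where 5746 = lcm(26, 2873).
gcd(5746, 6253) = 169 and 169 | (4973 − 748), so the pair is consistent; merging gives x ≡ 23732 (mod 212602), where 212602 = lcm(5746, 6253).
The solution is unique modulo lcm(26, 2873, 6253) = 212602.

23732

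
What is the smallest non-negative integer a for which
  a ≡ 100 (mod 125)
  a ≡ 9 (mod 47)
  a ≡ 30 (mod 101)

The moduli are pairwise coprime; N = 125·47·101 = 593375.
N/125 = 4747; 4747 ≡ 122 (mod 125); 122·83 ≡ 1, so inverse 83.
N/47 = 12625; 12625 ≡ 29 (mod 47); 29·13 ≡ 1, so inverse 13.
N/101 = 5875; 5875 ≡ 17 (mod 101); 17·6 ≡ 1, so inverse 6.
a ≡ 100·4747·83 + 9·12625·13 + 30·5875·6 = 41934725.
41934725 mod 593375 = 398475.

398475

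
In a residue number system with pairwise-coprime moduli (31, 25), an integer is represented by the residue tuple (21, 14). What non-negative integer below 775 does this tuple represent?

From x ≡ 21 (mod 31) write x = 21 + 31t. Substituting into x ≡ 14 (mod 25) gives 31t ≡ 18 (mod 25), and since 6⁻¹ ≡ 21 (mod 25), t ≡ 3. Hence x ≡ 21 + 31·3 = 114 (mod 775).

114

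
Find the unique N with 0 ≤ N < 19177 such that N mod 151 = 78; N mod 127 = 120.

Combine the congruences pairwise.
From N ≡ 78 (mod 151) write N = 78 + 151t. Substituting into N ≡ 120 (mod 127) gives 151t ≡ 42 (mod 127), and since 24⁻¹ ≡ 90 (mod 127), t ≡ 97. Hence N ≡ 78 + 151·97 = 14725 (mod 19177).

14725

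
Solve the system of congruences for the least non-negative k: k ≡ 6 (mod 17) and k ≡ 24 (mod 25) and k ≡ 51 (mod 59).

The moduli are pairwise coprime; N = 17·25·59 = 25075.
N/17 = 1475; 1475 ≡ 13 (mod 17); 13·4 ≡ 1, so inverse 4.
N/25 = 1003; 1003 ≡ 3 (mod 25); 3·17 ≡ 1, so inverse 17.
N/59 = 425; 425 ≡ 12 (mod 59); 12·5 ≡ 1, so inverse 5.
k ≡ 6·1475·4 + 24·1003·17 + 51·425·5 = 552999.
552999 mod 25075 = 1349.

1349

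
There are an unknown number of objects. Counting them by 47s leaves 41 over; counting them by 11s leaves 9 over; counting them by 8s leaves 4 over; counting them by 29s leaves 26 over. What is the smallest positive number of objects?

105180

From N ≡ 41 (mod 47) write N = 41 + 47t. Substituting into N ≡ 9 (mod 11) gives 47t ≡ 1 (mod 11), and since 3⁻¹ ≡ 4 (mod 11), t ≡ 4. Hence N ≡ 41 + 47·4 = 229 (mod 517).
From N ≡ 229 (mod 517) write N = 229 + 517t. Substituting into N ≡ 4 (mod 8) gives 517t ≡ 7 (mod 8), and since 5⁻¹ ≡ 5 (mod 8), t ≡ 3. Hence N ≡ 229 + 517·3 = 1780 (mod 4136).
From N ≡ 1780 (mod 4136) write N = 1780 + 4136t. Substituting into N ≡ 26 (mod 29) gives 4136t ≡ 15 (mod 29), and since 18⁻¹ ≡ 21 (mod 29), t ≡ 25. Hence N ≡ 1780 + 4136·25 = 105180 (mod 119944).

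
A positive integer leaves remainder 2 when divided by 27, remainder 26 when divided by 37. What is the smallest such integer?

Combine the congruences pairwise.
From a ≡ 2 (mod 27) write a = 2 + 27t. Substituting into a ≡ 26 (mod 37) gives 27t ≡ 24 (mod 37), and since 27⁻¹ ≡ 11 (mod 37), t ≡ 5. Hence a ≡ 2 + 27·5 = 137 (mod 999).

137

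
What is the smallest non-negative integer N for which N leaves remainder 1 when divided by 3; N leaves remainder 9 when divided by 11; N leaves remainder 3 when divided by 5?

From N ≡ 1 (mod 3) write N = 1 + 3t. Substituting into N ≡ 9 (mod 11) gives 3t ≡ 8 (mod 11), and since 3⁻¹ ≡ 4 (mod 11), t ≡ 10. Hence N ≡ 1 + 3·10 = 31 (mod 33).
From N ≡ 31 (mod 33) write N = 31 + 33t. Substituting into N ≡ 3 (mod 5) gives 33t ≡ 2 (mod 5), and since 3⁻¹ ≡ 2 (mod 5), t ≡ 4. Hence N ≡ 31 + 33·4 = 163 (mod 165).

163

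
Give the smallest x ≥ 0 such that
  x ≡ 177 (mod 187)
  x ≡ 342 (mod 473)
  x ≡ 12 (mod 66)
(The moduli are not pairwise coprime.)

34398

gcd(187, 473) = 11 and 11 | (342 − 177), so the pair is consistent; merging gives x ≡ 2234 (mod 8041), where 8041 = lcm(187, 473).
gcd(8041, 66) = 11 and 11 | (12 − 2234), so the pair is consistent; merging gives x ≡ 34398 (mod 48246), where 48246 = lcm(8041, 66).
The solution is unique modulo lcm(187, 473, 66) = 48246.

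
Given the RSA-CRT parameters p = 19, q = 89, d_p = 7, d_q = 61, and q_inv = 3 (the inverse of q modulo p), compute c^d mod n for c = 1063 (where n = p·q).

m₁ = c^(d_p) mod p: c ≡ 18 (mod 19), and 18^7 mod 19 = 18.
m₂ = c^(d_q) mod q: c ≡ 84 (mod 89), and 84^61 mod 89 = 9.
h = q_inv·(m₁ − m₂) mod p = 3·(18 − 9) mod 19 = 8.
m = m₂ + h·q = 9 + 8·89 = 721.

721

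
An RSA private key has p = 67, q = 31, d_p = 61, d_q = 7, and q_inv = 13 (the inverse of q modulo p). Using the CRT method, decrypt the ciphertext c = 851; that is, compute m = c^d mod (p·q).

639

m₁ = c^(d_p) mod p: c ≡ 47 (mod 67), and 47^61 mod 67 = 36.
m₂ = c^(d_q) mod q: c ≡ 14 (mod 31), and 14^7 mod 31 = 19.
h = q_inv·(m₁ − m₂) mod p = 13·(36 − 19) mod 67 = 20.
m = m₂ + h·q = 19 + 20·31 = 639.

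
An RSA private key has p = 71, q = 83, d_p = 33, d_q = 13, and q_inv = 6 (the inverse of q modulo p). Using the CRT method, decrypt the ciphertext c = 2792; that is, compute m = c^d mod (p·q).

3672

m₁ = c^(d_p) mod p: c ≡ 23 (mod 71), and 23^33 mod 71 = 51.
m₂ = c^(d_q) mod q: c ≡ 53 (mod 83), and 53^13 mod 83 = 20.
h = q_inv·(m₁ − m₂) mod p = 6·(51 − 20) mod 71 = 44.
m = m₂ + h·q = 20 + 44·83 = 3672.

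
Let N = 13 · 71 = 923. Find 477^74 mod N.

250

Mod 13: 477 ≡ 9; by Fermat, exponent reduces to 74 mod 12 = 2; 9^2 ≡ 3 (mod 13).
Mod 71: 477 ≡ 51; by Fermat, exponent reduces to 74 mod 70 = 4; 51^4 ≡ 37 (mod 71).
Combine by CRT: x ≡ 3 (mod 13), x ≡ 37 (mod 71) ⇒ x ≡ 250 (mod 923).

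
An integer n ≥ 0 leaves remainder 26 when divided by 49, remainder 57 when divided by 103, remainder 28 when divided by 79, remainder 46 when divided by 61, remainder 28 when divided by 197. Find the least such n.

Combine the congruences pairwise.
From n ≡ 26 (mod 49) write n = 26 + 49t. Substituting into n ≡ 57 (mod 103) gives 49t ≡ 31 (mod 103), and since 49⁻¹ ≡ 82 (mod 103), t ≡ 70. Hence n ≡ 26 + 49·70 = 3456 (mod 5047).
From n ≡ 3456 (mod 5047) write n = 3456 + 5047t. Substituting into n ≡ 28 (mod 79) gives 5047t ≡ 48 (mod 79), and since 70⁻¹ ≡ 35 (mod 79), t ≡ 21. Hence n ≡ 3456 + 5047·21 = 109443 (mod 398713).
From n ≡ 109443 (mod 398713) write n = 109443 + 398713t. Substituting into n ≡ 46 (mod 61) gives 398713t ≡ 37 (mod 61), and since 17⁻¹ ≡ 18 (mod 61), t ≡ 56. Hence n ≡ 109443 + 398713·56 = 22437371 (mod 24321493).
From n ≡ 22437371 (mod 24321493) write n = 22437371 + 24321493t. Substituting into n ≡ 28 (mod 197) gives 24321493t ≡ 169 (mod 197), and since 70⁻¹ ≡ 76 (mod 197), t ≡ 39. Hence n ≡ 22437371 + 24321493·39 = 970975598 (mod 4791334121).

970975598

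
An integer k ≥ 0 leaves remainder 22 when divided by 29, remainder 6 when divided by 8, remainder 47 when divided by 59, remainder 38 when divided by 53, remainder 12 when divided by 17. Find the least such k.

6743334

Combine the congruences pairwise.
From k ≡ 22 (mod 29) write k = 22 + 29t. Substituting into k ≡ 6 (mod 8) gives 29t ≡ 0 (mod 8), and since 5⁻¹ ≡ 5 (mod 8), t ≡ 0. Hence k ≡ 22 + 29·0 = 22 (mod 232).
From k ≡ 22 (mod 232) write k = 22 + 232t. Substituting into k ≡ 47 (mod 59) gives 232t ≡ 25 (mod 59), and since 55⁻¹ ≡ 44 (mod 59), t ≡ 38. Hence k ≡ 22 + 232·38 = 8838 (mod 13688).
From k ≡ 8838 (mod 13688) write k = 8838 + 13688t. Substituting into k ≡ 38 (mod 53) gives 13688t ≡ 51 (mod 53), and since 14⁻¹ ≡ 19 (mod 53), t ≡ 15. Hence k ≡ 8838 + 13688·15 = 214158 (mod 725464).
From k ≡ 214158 (mod 725464) write k = 214158 + 725464t. Substituting into k ≡ 12 (mod 17) gives 725464t ≡ 3 (mod 17), and since 6⁻¹ ≡ 3 (mod 17), t ≡ 9. Hence k ≡ 214158 + 725464·9 = 6743334 (mod 12332888).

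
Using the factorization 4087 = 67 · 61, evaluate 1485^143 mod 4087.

2777

Mod 67: 1485 ≡ 11; by Fermat, exponent reduces to 143 mod 66 = 11; 11^11 ≡ 30 (mod 67).
Mod 61: 1485 ≡ 21; by Fermat, exponent reduces to 143 mod 60 = 23; 21^23 ≡ 32 (mod 61).
Combine by CRT: x ≡ 30 (mod 67), x ≡ 32 (mod 61) ⇒ x ≡ 2777 (mod 4087).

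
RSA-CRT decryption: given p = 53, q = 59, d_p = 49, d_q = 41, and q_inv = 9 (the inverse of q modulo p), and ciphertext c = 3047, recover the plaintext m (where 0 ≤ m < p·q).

1105

m₁ = c^(d_p) mod p: c ≡ 26 (mod 53), and 26^49 mod 53 = 45.
m₂ = c^(d_q) mod q: c ≡ 38 (mod 59), and 38^41 mod 59 = 43.
h = q_inv·(m₁ − m₂) mod p = 9·(45 − 43) mod 53 = 18.
m = m₂ + h·q = 43 + 18·59 = 1105.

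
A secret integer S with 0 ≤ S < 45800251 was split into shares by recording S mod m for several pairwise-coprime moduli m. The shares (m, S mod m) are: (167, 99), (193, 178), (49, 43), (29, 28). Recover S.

19329514

The moduli are pairwise coprime; N = 167·193·49·29 = 45800251.
N/167 = 274253; 274253 ≡ 39 (mod 167); 39·30 ≡ 1, so inverse 30.
N/193 = 237307; 237307 ≡ 110 (mod 193); 110·93 ≡ 1, so inverse 93.
N/49 = 934699; 934699 ≡ 24 (mod 49); 24·47 ≡ 1, so inverse 47.
N/29 = 1579319; 1579319 ≡ 8 (mod 29); 8·11 ≡ 1, so inverse 11.
S ≡ 99·274253·30 + 178·237307·93 + 43·934699·47 + 28·1579319·11 = 7118368419.
7118368419 mod 45800251 = 19329514.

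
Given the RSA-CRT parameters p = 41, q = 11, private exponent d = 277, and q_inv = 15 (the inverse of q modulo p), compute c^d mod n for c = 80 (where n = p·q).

251

d_p = d mod (p−1) = 277 mod 40 = 37; d_q = d mod (q−1) = 7.
m₁ = c^(d_p) mod p: c ≡ 39 (mod 41), and 39^37 mod 41 = 5.
m₂ = c^(d_q) mod q: c ≡ 3 (mod 11), and 3^7 mod 11 = 9.
h = q_inv·(m₁ − m₂) mod p = 15·(5 − 9) mod 41 = 22.
m = m₂ + h·q = 9 + 22·11 = 251.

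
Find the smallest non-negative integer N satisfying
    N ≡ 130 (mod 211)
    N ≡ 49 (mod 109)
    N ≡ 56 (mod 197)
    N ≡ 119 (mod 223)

14143671

The moduli are pairwise coprime; M = 211·109·197·223 = 1010369069.
M/211 = 4788479; 4788479 ≡ 45 (mod 211); 45·136 ≡ 1, so inverse 136.
M/109 = 9269441; 9269441 ≡ 81 (mod 109); 81·35 ≡ 1, so inverse 35.
M/197 = 5128777; 5128777 ≡ 79 (mod 197); 79·5 ≡ 1, so inverse 5.
M/223 = 4530803; 4530803 ≡ 112 (mod 223); 112·2 ≡ 1, so inverse 2.
N ≡ 130·4788479·136 + 49·9269441·35 + 56·5128777·5 + 119·4530803·2 = 103071788709.
103071788709 mod 1010369069 = 14143671.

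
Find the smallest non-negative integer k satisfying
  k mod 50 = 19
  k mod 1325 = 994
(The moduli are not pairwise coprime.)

2319

gcd(50, 1325) = 25 and 25 | (994 − 19), so the pair is consistent; merging gives k ≡ 2319 (mod 2650), where 2650 = lcm(50, 1325).
The solution is unique modulo lcm(50, 1325) = 2650.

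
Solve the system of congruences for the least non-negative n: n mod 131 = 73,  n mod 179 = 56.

From n ≡ 73 (mod 131) write n = 73 + 131t. Substituting into n ≡ 56 (mod 179) gives 131t ≡ 162 (mod 179), and since 131⁻¹ ≡ 41 (mod 179), t ≡ 19. Hence n ≡ 73 + 131·19 = 2562 (mod 23449).

2562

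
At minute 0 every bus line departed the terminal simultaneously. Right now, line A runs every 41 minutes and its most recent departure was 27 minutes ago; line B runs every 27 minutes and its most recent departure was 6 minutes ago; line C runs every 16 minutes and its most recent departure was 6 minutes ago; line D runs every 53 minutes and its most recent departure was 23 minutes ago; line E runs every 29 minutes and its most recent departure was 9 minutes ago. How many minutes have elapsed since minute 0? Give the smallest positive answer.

The moduli are pairwise coprime; N = 41·27·16·53·29 = 27223344.
N/41 = 663984; 663984 ≡ 30 (mod 41); 30·26 ≡ 1, so inverse 26.
N/27 = 1008272; 1008272 ≡ 11 (mod 27); 11·5 ≡ 1, so inverse 5.
N/16 = 1701459; 1701459 ≡ 3 (mod 16); 3·11 ≡ 1, so inverse 11.
N/53 = 513648; 513648 ≡ 25 (mod 53); 25·17 ≡ 1, so inverse 17.
N/29 = 938736; 938736 ≡ 6 (mod 29); 6·5 ≡ 1, so inverse 5.
t ≡ 27·663984·26 + 6·1008272·5 + 6·1701459·11 + 23·513648·17 + 9·938736·5 = 851740710.
851740710 mod 27223344 = 7817046.

7817046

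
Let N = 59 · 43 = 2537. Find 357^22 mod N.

959

Mod 59: 357 ≡ 3; 3^22 ≡ 15 (mod 59).
Mod 43: 357 ≡ 13; 13^22 ≡ 13 (mod 43).
Combine by CRT: x ≡ 15 (mod 59), x ≡ 13 (mod 43) ⇒ x ≡ 959 (mod 2537).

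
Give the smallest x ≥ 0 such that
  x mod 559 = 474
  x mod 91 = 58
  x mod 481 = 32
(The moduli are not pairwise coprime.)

135193

gcd(559, 91) = 13 and 13 | (58 − 474), so the pair is consistent; merging gives x ≡ 2151 (mod 3913), where 3913 = lcm(559, 91).
gcd(3913, 481) = 13 and 13 | (32 − 2151), so the pair is consistent; merging gives x ≡ 135193 (mod 144781), where 144781 = lcm(3913, 481).
The solution is unique modulo lcm(559, 91, 481) = 144781.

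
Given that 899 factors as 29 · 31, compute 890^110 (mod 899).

459

Mod 29: 890 ≡ 20; by Fermat, exponent reduces to 110 mod 28 = 26; 20^26 ≡ 24 (mod 29).
Mod 31: 890 ≡ 22; by Fermat, exponent reduces to 110 mod 30 = 20; 22^20 ≡ 25 (mod 31).
Combine by CRT: x ≡ 24 (mod 29), x ≡ 25 (mod 31) ⇒ x ≡ 459 (mod 899).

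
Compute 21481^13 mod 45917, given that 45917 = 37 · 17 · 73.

Mod 37: 21481 ≡ 21; 21^13 ≡ 28 (mod 37).
Mod 17: 21481 ≡ 10; 10^13 ≡ 11 (mod 17).
Mod 73: 21481 ≡ 19; 19^13 ≡ 6 (mod 73).
Combine by CRT: x ≡ 28 (mod 37), x ≡ 11 (mod 17), x ≡ 6 (mod 73) ⇒ x ≡ 3802 (mod 45917).

3802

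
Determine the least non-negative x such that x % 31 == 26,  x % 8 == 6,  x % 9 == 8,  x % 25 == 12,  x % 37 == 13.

1697462

Combine the congruences pairwise.
From x ≡ 26 (mod 31) write x = 26 + 31t. Substituting into x ≡ 6 (mod 8) gives 31t ≡ 4 (mod 8), and since 7⁻¹ ≡ 7 (mod 8), t ≡ 4. Hence x ≡ 26 + 31·4 = 150 (mod 248).
From x ≡ 150 (mod 248) write x = 150 + 248t. Substituting into x ≡ 8 (mod 9) gives 248t ≡ 2 (mod 9), and since 5⁻¹ ≡ 2 (mod 9), t ≡ 4. Hence x ≡ 150 + 248·4 = 1142 (mod 2232).
From x ≡ 1142 (mod 2232) write x = 1142 + 2232t. Substituting into x ≡ 12 (mod 25) gives 2232t ≡ 20 (mod 25), and since 7⁻¹ ≡ 18 (mod 25), t ≡ 10. Hence x ≡ 1142 + 2232·10 = 23462 (mod 55800).
From x ≡ 23462 (mod 55800) write x = 23462 + 55800t. Substituting into x ≡ 13 (mod 37) gives 55800t ≡ 9 (mod 37), and since 4⁻¹ ≡ 28 (mod 37), t ≡ 30. Hence x ≡ 23462 + 55800·30 = 1697462 (mod 2064600).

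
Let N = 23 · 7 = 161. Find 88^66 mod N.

Mod 23: 88 ≡ 19; since 22 | 66, by Fermat 19^66 ≡ 1 (mod 23).
Mod 7: 88 ≡ 4; since 6 | 66, by Fermat 4^66 ≡ 1 (mod 7).
Combine by CRT: x ≡ 1 (mod 23), x ≡ 1 (mod 7) ⇒ x ≡ 1 (mod 161).

1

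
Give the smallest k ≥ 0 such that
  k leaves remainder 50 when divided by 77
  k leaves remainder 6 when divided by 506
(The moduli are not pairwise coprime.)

512

Combine the congruences pairwise.
gcd(77, 506) = 11 and 11 | (6 − 50), so the pair is consistent; merging gives k ≡ 512 (mod 3542), where 3542 = lcm(77, 506).
The solution is unique modulo lcm(77, 506) = 3542.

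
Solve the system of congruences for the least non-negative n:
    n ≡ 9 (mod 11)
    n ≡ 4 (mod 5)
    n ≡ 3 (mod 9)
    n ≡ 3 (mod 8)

The moduli are pairwise coprime; M = 11·5·9·8 = 3960.
M/11 = 360; 360 ≡ 8 (mod 11); 8·7 ≡ 1, so inverse 7.
M/5 = 792; 792 ≡ 2 (mod 5); 2·3 ≡ 1, so inverse 3.
M/9 = 440; 440 ≡ 8 (mod 9); 8·8 ≡ 1, so inverse 8.
M/8 = 495; 495 ≡ 7 (mod 8); 7·7 ≡ 1, so inverse 7.
n ≡ 9·360·7 + 4·792·3 + 3·440·8 + 3·495·7 = 53139.
53139 mod 3960 = 1659.

1659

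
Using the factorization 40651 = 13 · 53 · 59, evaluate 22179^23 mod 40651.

7086

Mod 13: 22179 ≡ 1; by Fermat, exponent reduces to 23 mod 12 = 11; 1^11 ≡ 1 (mod 13).
Mod 53: 22179 ≡ 25; 25^23 ≡ 37 (mod 53).
Mod 59: 22179 ≡ 54; 54^23 ≡ 6 (mod 59).
Combine by CRT: x ≡ 1 (mod 13), x ≡ 37 (mod 53), x ≡ 6 (mod 59) ⇒ x ≡ 7086 (mod 40651).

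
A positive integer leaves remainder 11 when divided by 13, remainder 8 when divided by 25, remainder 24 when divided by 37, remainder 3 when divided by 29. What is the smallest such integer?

The moduli are pairwise coprime; N = 13·25·37·29 = 348725.
N/13 = 26825; 26825 ≡ 6 (mod 13); 6·11 ≡ 1, so inverse 11.
N/25 = 13949; 13949 ≡ 24 (mod 25); 24·24 ≡ 1, so inverse 24.
N/37 = 9425; 9425 ≡ 27 (mod 37); 27·11 ≡ 1, so inverse 11.
N/29 = 12025; 12025 ≡ 19 (mod 29); 19·26 ≡ 1, so inverse 26.
x ≡ 11·26825·11 + 8·13949·24 + 24·9425·11 + 3·12025·26 = 9350183.
9350183 mod 348725 = 283333.

283333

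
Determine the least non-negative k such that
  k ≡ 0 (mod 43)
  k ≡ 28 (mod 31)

Combine the congruences pairwise.
From k ≡ 0 (mod 43) write k = 0 + 43t. Substituting into k ≡ 28 (mod 31) gives 43t ≡ 28 (mod 31), and since 12⁻¹ ≡ 13 (mod 31), t ≡ 23. Hence k ≡ 0 + 43·23 = 989 (mod 1333).

989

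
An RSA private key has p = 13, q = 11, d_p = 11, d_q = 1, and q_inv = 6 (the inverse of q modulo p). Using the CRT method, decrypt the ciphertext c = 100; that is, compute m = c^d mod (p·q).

133

m₁ = c^(d_p) mod p: c ≡ 9 (mod 13), and 9^11 mod 13 = 3.
m₂ = c^(d_q) mod q: c ≡ 1 (mod 11), and 1^1 mod 11 = 1.
h = q_inv·(m₁ − m₂) mod p = 6·(3 − 1) mod 13 = 12.
m = m₂ + h·q = 1 + 12·11 = 133.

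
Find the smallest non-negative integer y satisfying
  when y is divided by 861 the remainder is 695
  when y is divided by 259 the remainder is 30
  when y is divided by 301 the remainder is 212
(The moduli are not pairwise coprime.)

214223

gcd(861, 259) = 7 and 7 | (30 − 695), so the pair is consistent; merging gives y ≡ 23081 (mod 31857), where 31857 = lcm(861, 259).
gcd(31857, 301) = 7 and 7 | (212 − 23081), so the pair is consistent; merging gives y ≡ 214223 (mod 1369851), where 1369851 = lcm(31857, 301).
The solution is unique modulo lcm(861, 259, 301) = 1369851.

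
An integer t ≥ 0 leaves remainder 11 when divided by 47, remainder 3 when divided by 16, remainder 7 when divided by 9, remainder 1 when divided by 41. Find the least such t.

85363

The moduli are pairwise coprime; N = 47·16·9·41 = 277488.
N/47 = 5904; 5904 ≡ 29 (mod 47); 29·13 ≡ 1, so inverse 13.
N/16 = 17343; 17343 ≡ 15 (mod 16); 15·15 ≡ 1, so inverse 15.
N/9 = 30832; 30832 ≡ 7 (mod 9); 7·4 ≡ 1, so inverse 4.
N/41 = 6768; 6768 ≡ 3 (mod 41); 3·14 ≡ 1, so inverse 14.
t ≡ 11·5904·13 + 3·17343·15 + 7·30832·4 + 1·6768·14 = 2582755.
2582755 mod 277488 = 85363.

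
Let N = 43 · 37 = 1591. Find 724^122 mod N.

Mod 43: 724 ≡ 36; by Fermat, exponent reduces to 122 mod 42 = 38; 36^38 ≡ 6 (mod 43).
Mod 37: 724 ≡ 21; by Fermat, exponent reduces to 122 mod 36 = 14; 21^14 ≡ 33 (mod 37).
Combine by CRT: x ≡ 6 (mod 43), x ≡ 33 (mod 37) ⇒ x ≡ 995 (mod 1591).

995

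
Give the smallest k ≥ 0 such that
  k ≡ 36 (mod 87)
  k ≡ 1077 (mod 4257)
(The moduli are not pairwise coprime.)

60675

gcd(87, 4257) = 3 and 3 | (1077 − 36), so the pair is consistent; merging gives k ≡ 60675 (mod 123453), where 123453 = lcm(87, 4257).
The solution is unique modulo lcm(87, 4257) = 123453.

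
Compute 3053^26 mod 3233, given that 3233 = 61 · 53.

2437

Mod 61: 3053 ≡ 3; 3^26 ≡ 58 (mod 61).
Mod 53: 3053 ≡ 32; 32^26 ≡ 52 (mod 53).
Combine by CRT: x ≡ 58 (mod 61), x ≡ 52 (mod 53) ⇒ x ≡ 2437 (mod 3233).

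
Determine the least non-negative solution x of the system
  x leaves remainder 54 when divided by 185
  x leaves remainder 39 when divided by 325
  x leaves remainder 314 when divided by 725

3939

gcd(185, 325) = 5 and 5 | (39 − 54), so the pair is consistent; merging gives x ≡ 3939 (mod 12025), where 12025 = lcm(185, 325).
gcd(12025, 725) = 25 and 25 | (314 − 3939), so the pair is consistent; merging gives x ≡ 3939 (mod 348725), where 348725 = lcm(12025, 725).
The solution is unique modulo lcm(185, 325, 725) = 348725.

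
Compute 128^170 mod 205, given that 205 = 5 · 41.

Mod 5: 128 ≡ 3; by Fermat, exponent reduces to 170 mod 4 = 2; 3^2 ≡ 4 (mod 5).
Mod 41: 128 ≡ 5; by Fermat, exponent reduces to 170 mod 40 = 10; 5^10 ≡ 40 (mod 41).
Combine by CRT: x ≡ 4 (mod 5), x ≡ 40 (mod 41) ⇒ x ≡ 204 (mod 205).

204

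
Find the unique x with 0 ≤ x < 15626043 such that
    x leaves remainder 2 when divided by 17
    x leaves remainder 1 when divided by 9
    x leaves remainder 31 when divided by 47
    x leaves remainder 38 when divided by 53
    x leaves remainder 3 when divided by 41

13799701

The moduli are pairwise coprime; N = 17·9·47·53·41 = 15626043.
N/17 = 919179; 919179 ≡ 6 (mod 17); 6·3 ≡ 1, so inverse 3.
N/9 = 1736227; 1736227 ≡ 1 (mod 9), inverse 1.
N/47 = 332469; 332469 ≡ 38 (mod 47); 38·26 ≡ 1, so inverse 26.
N/53 = 294831; 294831 ≡ 45 (mod 53); 45·33 ≡ 1, so inverse 33.
N/41 = 381123; 381123 ≡ 28 (mod 41); 28·22 ≡ 1, so inverse 22.
x ≡ 2·919179·3 + 1·1736227·1 + 31·332469·26 + 38·294831·33 + 3·381123·22 = 670093507.
670093507 mod 15626043 = 13799701.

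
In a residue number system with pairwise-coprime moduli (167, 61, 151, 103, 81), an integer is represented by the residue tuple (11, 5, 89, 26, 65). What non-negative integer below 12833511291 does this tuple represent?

3895469399

Combine the congruences pairwise.
From x ≡ 11 (mod 167) write x = 11 + 167t. Substituting into x ≡ 5 (mod 61) gives 167t ≡ 55 (mod 61), and since 45⁻¹ ≡ 19 (mod 61), t ≡ 8. Hence x ≡ 11 + 167·8 = 1347 (mod 10187).
From x ≡ 1347 (mod 10187) write x = 1347 + 10187t. Substituting into x ≡ 89 (mod 151) gives 10187t ≡ 101 (mod 151), and since 70⁻¹ ≡ 41 (mod 151), t ≡ 64. Hence x ≡ 1347 + 10187·64 = 653315 (mod 1538237).
From x ≡ 653315 (mod 1538237) write x = 653315 + 1538237t. Substituting into x ≡ 26 (mod 103) gives 1538237t ≡ 40 (mod 103), and since 35⁻¹ ≡ 53 (mod 103), t ≡ 60. Hence x ≡ 653315 + 1538237·60 = 92947535 (mod 158438411).
From x ≡ 92947535 (mod 158438411) write x = 92947535 + 158438411t. Substituting into x ≡ 65 (mod 81) gives 158438411t ≡ 30 (mod 81), and since 62⁻¹ ≡ 17 (mod 81), t ≡ 24. Hence x ≡ 92947535 + 158438411·24 = 3895469399 (mod 12833511291).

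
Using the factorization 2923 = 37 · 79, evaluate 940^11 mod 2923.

611

Mod 37: 940 ≡ 15; 15^11 ≡ 19 (mod 37).
Mod 79: 940 ≡ 71; 71^11 ≡ 58 (mod 79).
Combine by CRT: x ≡ 19 (mod 37), x ≡ 58 (mod 79) ⇒ x ≡ 611 (mod 2923).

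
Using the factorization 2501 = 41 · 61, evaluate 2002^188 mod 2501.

2136

Mod 41: 2002 ≡ 34; by Fermat, exponent reduces to 188 mod 40 = 28; 34^28 ≡ 4 (mod 41).
Mod 61: 2002 ≡ 50; by Fermat, exponent reduces to 188 mod 60 = 8; 50^8 ≡ 1 (mod 61).
Combine by CRT: x ≡ 4 (mod 41), x ≡ 1 (mod 61) ⇒ x ≡ 2136 (mod 2501).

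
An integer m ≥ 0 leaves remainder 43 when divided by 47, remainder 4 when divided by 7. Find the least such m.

137

From m ≡ 43 (mod 47) write m = 43 + 47t. Substituting into m ≡ 4 (mod 7) gives 47t ≡ 3 (mod 7), and since 5⁻¹ ≡ 3 (mod 7), t ≡ 2. Hence m ≡ 43 + 47·2 = 137 (mod 329).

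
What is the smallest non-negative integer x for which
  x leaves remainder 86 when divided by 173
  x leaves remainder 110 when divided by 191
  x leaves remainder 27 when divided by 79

187099

The moduli are pairwise coprime; N = 173·191·79 = 2610397.
N/173 = 15089; 15089 ≡ 38 (mod 173); 38·41 ≡ 1, so inverse 41.
N/191 = 13667; 13667 ≡ 106 (mod 191); 106·182 ≡ 1, so inverse 182.
N/79 = 33043; 33043 ≡ 21 (mod 79); 21·64 ≡ 1, so inverse 64.
x ≡ 86·15089·41 + 110·13667·182 + 27·33043·64 = 383915458.
383915458 mod 2610397 = 187099.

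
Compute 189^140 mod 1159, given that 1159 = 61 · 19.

Mod 61: 189 ≡ 6; by Fermat, exponent reduces to 140 mod 60 = 20; 6^20 ≡ 47 (mod 61).
Mod 19: 189 ≡ 18; by Fermat, exponent reduces to 140 mod 18 = 14; 18^14 ≡ 1 (mod 19).
Combine by CRT: x ≡ 47 (mod 61), x ≡ 1 (mod 19) ⇒ x ≡ 1084 (mod 1159).

1084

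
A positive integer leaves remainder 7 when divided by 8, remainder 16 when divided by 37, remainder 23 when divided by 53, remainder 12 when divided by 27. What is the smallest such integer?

273927

The moduli are pairwise coprime; M = 8·37·53·27 = 423576.
M/8 = 52947; 52947 ≡ 3 (mod 8); 3·3 ≡ 1, so inverse 3.
M/37 = 11448; 11448 ≡ 15 (mod 37); 15·5 ≡ 1, so inverse 5.
M/53 = 7992; 7992 ≡ 42 (mod 53); 42·24 ≡ 1, so inverse 24.
M/27 = 15688; 15688 ≡ 1 (mod 27), inverse 1.
n ≡ 7·52947·3 + 16·11448·5 + 23·7992·24 + 12·15688·1 = 6627567.
6627567 mod 423576 = 273927.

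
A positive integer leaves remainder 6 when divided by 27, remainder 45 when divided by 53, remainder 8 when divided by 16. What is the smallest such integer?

The moduli are pairwise coprime; N = 27·53·16 = 22896.
N/27 = 848; 848 ≡ 11 (mod 27); 11·5 ≡ 1, so inverse 5.
N/53 = 432; 432 ≡ 8 (mod 53); 8·20 ≡ 1, so inverse 20.
N/16 = 1431; 1431 ≡ 7 (mod 16); 7·7 ≡ 1, so inverse 7.
t ≡ 6·848·5 + 45·432·20 + 8·1431·7 = 494376.
494376 mod 22896 = 13560.

13560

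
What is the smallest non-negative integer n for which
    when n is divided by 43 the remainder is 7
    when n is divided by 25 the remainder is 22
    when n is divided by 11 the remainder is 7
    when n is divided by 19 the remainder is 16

The moduli are pairwise coprime; M = 43·25·11·19 = 224675.
M/43 = 5225; 5225 ≡ 22 (mod 43); 22·2 ≡ 1, so inverse 2.
M/25 = 8987; 8987 ≡ 12 (mod 25); 12·23 ≡ 1, so inverse 23.
M/11 = 20425; 20425 ≡ 9 (mod 11); 9·5 ≡ 1, so inverse 5.
M/19 = 11825; 11825 ≡ 7 (mod 19); 7·11 ≡ 1, so inverse 11.
n ≡ 7·5225·2 + 22·8987·23 + 7·20425·5 + 16·11825·11 = 7416647.
7416647 mod 224675 = 2372.

2372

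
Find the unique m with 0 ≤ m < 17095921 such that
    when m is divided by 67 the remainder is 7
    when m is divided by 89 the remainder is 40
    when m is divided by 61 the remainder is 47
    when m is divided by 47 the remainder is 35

The moduli are pairwise coprime; N = 67·89·61·47 = 17095921.
N/67 = 255163; 255163 ≡ 27 (mod 67); 27·5 ≡ 1, so inverse 5.
N/89 = 192089; 192089 ≡ 27 (mod 89); 27·33 ≡ 1, so inverse 33.
N/61 = 280261; 280261 ≡ 27 (mod 61); 27·52 ≡ 1, so inverse 52.
N/47 = 363743; 363743 ≡ 10 (mod 47); 10·33 ≡ 1, so inverse 33.
m ≡ 7·255163·5 + 40·192089·33 + 47·280261·52 + 35·363743·33 = 1367569234.
1367569234 mod 17095921 = 16991475.

16991475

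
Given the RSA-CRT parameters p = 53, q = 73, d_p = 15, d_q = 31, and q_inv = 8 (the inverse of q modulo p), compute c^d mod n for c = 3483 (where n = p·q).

m₁ = c^(d_p) mod p: c ≡ 38 (mod 53), and 38^15 mod 53 = 40.
m₂ = c^(d_q) mod q: c ≡ 52 (mod 73), and 52^31 mod 73 = 17.
h = q_inv·(m₁ − m₂) mod p = 8·(40 − 17) mod 53 = 25.
m = m₂ + h·q = 17 + 25·73 = 1842.

1842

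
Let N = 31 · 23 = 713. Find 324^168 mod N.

698

Mod 31: 324 ≡ 14; by Fermat, exponent reduces to 168 mod 30 = 18; 14^18 ≡ 16 (mod 31).
Mod 23: 324 ≡ 2; by Fermat, exponent reduces to 168 mod 22 = 14; 2^14 ≡ 8 (mod 23).
Combine by CRT: x ≡ 16 (mod 31), x ≡ 8 (mod 23) ⇒ x ≡ 698 (mod 713).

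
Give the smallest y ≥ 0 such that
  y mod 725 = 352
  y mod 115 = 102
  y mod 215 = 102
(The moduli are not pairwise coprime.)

gcd(725, 115) = 5 and 5 | (102 − 352), so the pair is consistent; merging gives y ≡ 4702 (mod 16675), where 16675 = lcm(725, 115).
gcd(16675, 215) = 5 and 5 | (102 − 4702), so the pair is consistent; merging gives y ≡ 321527 (mod 717025), where 717025 = lcm(16675, 215).
The solution is unique modulo lcm(725, 115, 215) = 717025.

321527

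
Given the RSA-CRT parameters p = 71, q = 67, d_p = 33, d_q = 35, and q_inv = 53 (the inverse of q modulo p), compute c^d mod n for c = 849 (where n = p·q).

m₁ = c^(d_p) mod p: c ≡ 68 (mod 71), and 68^33 mod 71 = 63.
m₂ = c^(d_q) mod q: c ≡ 45 (mod 67), and 45^35 mod 67 = 52.
h = q_inv·(m₁ − m₂) mod p = 53·(63 − 52) mod 71 = 15.
m = m₂ + h·q = 52 + 15·67 = 1057.

1057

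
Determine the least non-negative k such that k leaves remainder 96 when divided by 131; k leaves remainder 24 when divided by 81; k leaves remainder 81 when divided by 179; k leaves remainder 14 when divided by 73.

29394924

From k ≡ 96 (mod 131) write k = 96 + 131t. Substituting into k ≡ 24 (mod 81) gives 131t ≡ 9 (mod 81), and since 50⁻¹ ≡ 47 (mod 81), t ≡ 18. Hence k ≡ 96 + 131·18 = 2454 (mod 10611).
From k ≡ 2454 (mod 10611) write k = 2454 + 10611t. Substituting into k ≡ 81 (mod 179) gives 10611t ≡ 133 (mod 179), and since 50⁻¹ ≡ 111 (mod 179), t ≡ 85. Hence k ≡ 2454 + 10611·85 = 904389 (mod 1899369).
From k ≡ 904389 (mod 1899369) write k = 904389 + 1899369t. Substituting into k ≡ 14 (mod 73) gives 1899369t ≡ 22 (mod 73), and since 55⁻¹ ≡ 4 (mod 73), t ≡ 15. Hence k ≡ 904389 + 1899369·15 = 29394924 (mod 138653937).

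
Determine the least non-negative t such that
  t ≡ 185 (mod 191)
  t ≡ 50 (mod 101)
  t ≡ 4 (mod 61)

684729

From t ≡ 185 (mod 191) write t = 185 + 191s. Substituting into t ≡ 50 (mod 101) gives 191s ≡ 67 (mod 101), and since 90⁻¹ ≡ 55 (mod 101), s ≡ 49. Hence t ≡ 185 + 191·49 = 9544 (mod 19291).
From t ≡ 9544 (mod 19291) write t = 9544 + 19291s. Substituting into t ≡ 4 (mod 61) gives 19291s ≡ 37 (mod 61), and since 15⁻¹ ≡ 57 (mod 61), s ≡ 35. Hence t ≡ 9544 + 19291·35 = 684729 (mod 1176751).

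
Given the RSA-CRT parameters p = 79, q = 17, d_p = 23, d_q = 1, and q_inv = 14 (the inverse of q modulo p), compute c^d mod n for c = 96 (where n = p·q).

453

m₁ = c^(d_p) mod p: c ≡ 17 (mod 79), and 17^23 mod 79 = 58.
m₂ = c^(d_q) mod q: c ≡ 11 (mod 17), and 11^1 mod 17 = 11.
h = q_inv·(m₁ − m₂) mod p = 14·(58 − 11) mod 79 = 26.
m = m₂ + h·q = 11 + 26·17 = 453.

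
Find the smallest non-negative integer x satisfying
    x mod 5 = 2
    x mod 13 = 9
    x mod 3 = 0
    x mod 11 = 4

477

The moduli are pairwise coprime; N = 5·13·3·11 = 2145.
N/5 = 429; 429 ≡ 4 (mod 5); 4·4 ≡ 1, so inverse 4.
N/13 = 165; 165 ≡ 9 (mod 13); 9·3 ≡ 1, so inverse 3.
N/3 = 715; 715 ≡ 1 (mod 3), inverse 1.
N/11 = 195; 195 ≡ 8 (mod 11); 8·7 ≡ 1, so inverse 7.
x ≡ 2·429·4 + 9·165·3 + 0·715·1 + 4·195·7 = 13347.
13347 mod 2145 = 477.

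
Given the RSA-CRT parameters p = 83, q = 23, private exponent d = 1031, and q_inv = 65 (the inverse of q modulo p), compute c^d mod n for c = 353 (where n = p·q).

d_p = d mod (p−1) = 1031 mod 82 = 47; d_q = d mod (q−1) = 19.
m₁ = c^(d_p) mod p: c ≡ 21 (mod 83), and 21^47 mod 83 = 63.
m₂ = c^(d_q) mod q: c ≡ 8 (mod 23), and 8^19 mod 23 = 4.
h = q_inv·(m₁ − m₂) mod p = 65·(63 − 4) mod 83 = 17.
m = m₂ + h·q = 4 + 17·23 = 395.

395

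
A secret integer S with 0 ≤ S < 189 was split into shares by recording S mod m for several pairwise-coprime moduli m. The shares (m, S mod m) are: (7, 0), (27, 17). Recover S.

From S ≡ 0 (mod 7) write S = 0 + 7t. Substituting into S ≡ 17 (mod 27) gives 7t ≡ 17 (mod 27), and since 7⁻¹ ≡ 4 (mod 27), t ≡ 14. Hence S ≡ 0 + 7·14 = 98 (mod 189).

98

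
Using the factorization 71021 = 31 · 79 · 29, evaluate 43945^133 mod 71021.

55634

Mod 31: 43945 ≡ 18; by Fermat, exponent reduces to 133 mod 30 = 13; 18^13 ≡ 20 (mod 31).
Mod 79: 43945 ≡ 21; by Fermat, exponent reduces to 133 mod 78 = 55; 21^55 ≡ 18 (mod 79).
Mod 29: 43945 ≡ 10; by Fermat, exponent reduces to 133 mod 28 = 21; 10^21 ≡ 12 (mod 29).
Combine by CRT: x ≡ 20 (mod 31), x ≡ 18 (mod 79), x ≡ 12 (mod 29) ⇒ x ≡ 55634 (mod 71021).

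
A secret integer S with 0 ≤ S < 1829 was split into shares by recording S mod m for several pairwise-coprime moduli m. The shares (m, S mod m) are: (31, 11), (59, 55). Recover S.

From S ≡ 11 (mod 31) write S = 11 + 31t. Substituting into S ≡ 55 (mod 59) gives 31t ≡ 44 (mod 59), and since 31⁻¹ ≡ 40 (mod 59), t ≡ 49. Hence S ≡ 11 + 31·49 = 1530 (mod 1829).

1530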